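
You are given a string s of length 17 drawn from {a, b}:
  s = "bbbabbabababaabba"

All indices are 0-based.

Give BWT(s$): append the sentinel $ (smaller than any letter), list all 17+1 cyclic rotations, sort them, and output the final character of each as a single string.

rank  rotation            last
    0  $bbbabbabababaabba  a
    1  a$bbbabbabababaabb  b
    2  aabba$bbbabbababab  b
    3  abaabba$bbbabbabab  b
    4  ababaabba$bbbabbab  b
    5  abababaabba$bbbabb  b
    6  abba$bbbabbabababa  a
    7  abbabababaabba$bbb  b
    8  ba$bbbabbabababaab  b
    9  baabba$bbbabbababa  a
   10  babaabba$bbbabbaba  a
   11  bababaabba$bbbabba  a
   12  babababaabba$bbbab  b
   13  babbabababaabba$bb  b
   14  bba$bbbabbabababaa  a
   15  bbabababaabba$bbba  a
   16  bbabbabababaabba$b  b
   17  bbbabbabababaabba$  $

abbbbbabbaaabbaab$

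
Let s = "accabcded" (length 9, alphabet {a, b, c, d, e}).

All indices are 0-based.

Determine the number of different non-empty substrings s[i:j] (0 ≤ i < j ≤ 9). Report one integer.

41

rank→(start, suffix):
  0 → (3, 'abcded')
  1 → (0, 'accabcded')
  2 → (4, 'bcded')
  3 → (2, 'cabcded')
  4 → (1, 'ccabcded')
  5 → (5, 'cded')
  6 → (8, 'd')
  7 → (6, 'ded')
  8 → (7, 'ed')

SA = [3, 0, 4, 2, 1, 5, 8, 6, 7]
[i] adj suffixes → lcp
  [1] 3/0 → 1 ('a')
  [2] 0/4 → 0 ('')
  [3] 4/2 → 0 ('')
  [4] 2/1 → 1 ('c')
  [5] 1/5 → 1 ('c')
  [6] 5/8 → 0 ('')
  [7] 8/6 → 1 ('d')
  [8] 6/7 → 0 ('')

n(n+1)/2 = 9·10/2 = 45
Σ LCP = 0 + 1 + 0 + 0 + 1 + 1 + 0 + 1 + 0 = 4
distinct = 45 − 4 = 41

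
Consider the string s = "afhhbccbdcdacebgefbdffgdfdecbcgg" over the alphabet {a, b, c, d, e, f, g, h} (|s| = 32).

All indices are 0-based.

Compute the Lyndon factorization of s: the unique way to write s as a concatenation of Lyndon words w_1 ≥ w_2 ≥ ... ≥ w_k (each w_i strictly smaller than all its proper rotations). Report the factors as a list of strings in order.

emit factor 1: 'afhhbccbdcd' (i=0, period=11)
emit factor 2: 'acebgefbdffgdfdecbcgg' (i=11, period=21)

["afhhbccbdcd", "acebgefbdffgdfdecbcgg"]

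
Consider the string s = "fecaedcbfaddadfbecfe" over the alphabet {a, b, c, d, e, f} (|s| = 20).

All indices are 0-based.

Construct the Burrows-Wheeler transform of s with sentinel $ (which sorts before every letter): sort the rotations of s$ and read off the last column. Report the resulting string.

efdcfcededeaaffbabdc$

rank  rotation               last
    0  $fecaedcbfaddadfbecfe  e
    1  addadfbecfe$fecaedcbf  f
    2  adfbecfe$fecaedcbfadd  d
    3  aedcbfaddadfbecfe$fec  c
    4  becfe$fecaedcbfaddadf  f
    5  bfaddadfbecfe$fecaedc  c
    6  caedcbfaddadfbecfe$fe  e
    7  cbfaddadfbecfe$fecaed  d
    8  cfe$fecaedcbfaddadfbe  e
    9  dadfbecfe$fecaedcbfad  d
   10  dcbfaddadfbecfe$fecae  e
   11  ddadfbecfe$fecaedcbfa  a
   12  dfbecfe$fecaedcbfadda  a
   13  e$fecaedcbfaddadfbecf  f
   14  ecaedcbfaddadfbecfe$f  f
   15  ecfe$fecaedcbfaddadfb  b
   16  edcbfaddadfbecfe$feca  a
   17  faddadfbecfe$fecaedcb  b
   18  fbecfe$fecaedcbfaddad  d
   19  fe$fecaedcbfaddadfbec  c
   20  fecaedcbfaddadfbecfe$  $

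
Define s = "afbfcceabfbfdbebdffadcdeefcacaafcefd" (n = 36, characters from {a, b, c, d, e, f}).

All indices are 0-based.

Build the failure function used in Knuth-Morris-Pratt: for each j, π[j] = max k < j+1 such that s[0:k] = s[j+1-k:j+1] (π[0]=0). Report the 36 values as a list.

π[0] = 0
j=1 s[j]='f': π[1]=0 (border '')
j=2 s[j]='b': π[2]=0 (border '')
j=3 s[j]='f': π[3]=0 (border '')
j=4 s[j]='c': π[4]=0 (border '')
j=5 s[j]='c': π[5]=0 (border '')
j=6 s[j]='e': π[6]=0 (border '')
j=7 s[j]='a': π[7]=1 (border 'a')
j=8 s[j]='b': k: 1→0; π[8]=0 (border '')
j=9 s[j]='f': π[9]=0 (border '')
j=10 s[j]='b': π[10]=0 (border '')
j=11 s[j]='f': π[11]=0 (border '')
j=12 s[j]='d': π[12]=0 (border '')
j=13 s[j]='b': π[13]=0 (border '')
j=14 s[j]='e': π[14]=0 (border '')
j=15 s[j]='b': π[15]=0 (border '')
j=16 s[j]='d': π[16]=0 (border '')
j=17 s[j]='f': π[17]=0 (border '')
j=18 s[j]='f': π[18]=0 (border '')
j=19 s[j]='a': π[19]=1 (border 'a')
j=20 s[j]='d': k: 1→0; π[20]=0 (border '')
j=21 s[j]='c': π[21]=0 (border '')
j=22 s[j]='d': π[22]=0 (border '')
j=23 s[j]='e': π[23]=0 (border '')
j=24 s[j]='e': π[24]=0 (border '')
j=25 s[j]='f': π[25]=0 (border '')
j=26 s[j]='c': π[26]=0 (border '')
j=27 s[j]='a': π[27]=1 (border 'a')
j=28 s[j]='c': k: 1→0; π[28]=0 (border '')
j=29 s[j]='a': π[29]=1 (border 'a')
j=30 s[j]='a': k: 1→0; π[30]=1 (border 'a')
j=31 s[j]='f': π[31]=2 (border 'af')
j=32 s[j]='c': k: 2→0; π[32]=0 (border '')
j=33 s[j]='e': π[33]=0 (border '')
j=34 s[j]='f': π[34]=0 (border '')
j=35 s[j]='d': π[35]=0 (border '')

[0, 0, 0, 0, 0, 0, 0, 1, 0, 0, 0, 0, 0, 0, 0, 0, 0, 0, 0, 1, 0, 0, 0, 0, 0, 0, 0, 1, 0, 1, 1, 2, 0, 0, 0, 0]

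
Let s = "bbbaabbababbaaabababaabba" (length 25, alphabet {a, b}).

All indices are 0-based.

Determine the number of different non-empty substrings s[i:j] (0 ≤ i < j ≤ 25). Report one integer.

253

sorted suffixes:
  #0 SA[0]=24  'a'
  #1 SA[1]=12  'aaabababaabba'
  #2 SA[2]=13  'aabababaabba'
  #3 SA[3]=20  'aabba'
  #4 SA[4]=3  'aabbababbaaabababaabba'
  #5 SA[5]=18  'abaabba'
  #6 SA[6]=16  'ababaabba'
  #7 SA[7]=14  'abababaabba'
  #8 SA[8]=7  'ababbaaabababaabba'
  #9 SA[9]=21  'abba'
  #10 SA[10]=9  'abbaaabababaabba'
  #11 SA[11]=4  'abbababbaaabababaabba'
  #12 SA[12]=23  'ba'
  #13 SA[13]=11  'baaabababaabba'
  #14 SA[14]=19  'baabba'
  #15 SA[15]=2  'baabbababbaaabababaabba'
  #16 SA[16]=17  'babaabba'
  #17 SA[17]=15  'bababaabba'
  #18 SA[18]=6  'bababbaaabababaabba'
  #19 SA[19]=8  'babbaaabababaabba'
  #20 SA[20]=22  'bba'
  #21 SA[21]=10  'bbaaabababaabba'
  #22 SA[22]=1  'bbaabbababbaaabababaabba'
  #23 SA[23]=5  'bbababbaaabababaabba'
  #24 SA[24]=0  'bbbaabbababbaaabababaabba'

SA = [24, 12, 13, 20, 3, 18, 16, 14, 7, 21, 9, 4, 23, 11, 19, 2, 17, 15, 6, 8, 22, 10, 1, 5, 0]
i: (SA[i-1],SA[i]) lcp shared
  1: (24,12) 1 'a'
  2: (12,13) 2 'aa'
  3: (13,20) 3 'aab'
  4: (20,3) 5 'aabba'
  5: (3,18) 1 'a'
  6: (18,16) 3 'aba'
  7: (16,14) 5 'ababa'
  8: (14,7) 4 'abab'
  9: (7,21) 2 'ab'
  10: (21,9) 4 'abba'
  11: (9,4) 4 'abba'
  12: (4,23) 0 ''
  13: (23,11) 2 'ba'
  14: (11,19) 3 'baa'
  15: (19,2) 6 'baabba'
  16: (2,17) 2 'ba'
  17: (17,15) 4 'baba'
  18: (15,6) 5 'babab'
  19: (6,8) 3 'bab'
  20: (8,22) 1 'b'
  21: (22,10) 3 'bba'
  22: (10,1) 4 'bbaa'
  23: (1,5) 3 'bba'
  24: (5,0) 2 'bb'

n(n+1)/2 = 25·26/2 = 325
Σ LCP = 0 + 1 + 2 + 3 + 5 + 1 + 3 + 5 + 4 + 2 + 4 + 4 + 0 + 2 + 3 + 6 + 2 + 4 + 5 + 3 + 1 + 3 + 4 + 3 + 2 = 72
distinct = 325 − 72 = 253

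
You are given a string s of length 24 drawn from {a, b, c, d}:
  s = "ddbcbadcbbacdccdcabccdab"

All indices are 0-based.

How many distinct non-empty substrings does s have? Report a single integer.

269

rank | idx | suffix
   0 |  22 | ab
   1 |  17 | abccdab
   2 |  10 | acdccdcabccdab
   3 |   5 | adcbbacdccdcabccdab
   4 |  23 | b
   5 |   9 | bacdccdcabccdab
   6 |   4 | badcbbacdccdcabccdab
   7 |   8 | bbacdccdcabccdab
   8 |   2 | bcbadcbbacdccdcabccdab
   9 |  18 | bccdab
  10 |  16 | cabccdab
  11 |   3 | cbadcbbacdccdcabccdab
  12 |   7 | cbbacdccdcabccdab
  13 |  19 | ccdab
  14 |  13 | ccdcabccdab
  15 |  20 | cdab
  16 |  14 | cdcabccdab
  17 |  11 | cdccdcabccdab
  18 |  21 | dab
  19 |   1 | dbcbadcbbacdccdcabccdab
  20 |  15 | dcabccdab
  21 |   6 | dcbbacdccdcabccdab
  22 |  12 | dccdcabccdab
  23 |   0 | ddbcbadcbbacdccdcabccdab

SA = [22, 17, 10, 5, 23, 9, 4, 8, 2, 18, 16, 3, 7, 19, 13, 20, 14, 11, 21, 1, 15, 6, 12, 0]
[i] adj suffixes → lcp
  [1] 22/17 → 2 ('ab')
  [2] 17/10 → 1 ('a')
  [3] 10/5 → 1 ('a')
  [4] 5/23 → 0 ('')
  [5] 23/9 → 1 ('b')
  [6] 9/4 → 2 ('ba')
  [7] 4/8 → 1 ('b')
  [8] 8/2 → 1 ('b')
  [9] 2/18 → 2 ('bc')
  [10] 18/16 → 0 ('')
  [11] 16/3 → 1 ('c')
  [12] 3/7 → 2 ('cb')
  [13] 7/19 → 1 ('c')
  [14] 19/13 → 3 ('ccd')
  [15] 13/20 → 1 ('c')
  [16] 20/14 → 2 ('cd')
  [17] 14/11 → 3 ('cdc')
  [18] 11/21 → 0 ('')
  [19] 21/1 → 1 ('d')
  [20] 1/15 → 1 ('d')
  [21] 15/6 → 2 ('dc')
  [22] 6/12 → 2 ('dc')
  [23] 12/0 → 1 ('d')

n(n+1)/2 = 24·25/2 = 300
Σ LCP = 0 + 2 + 1 + 1 + 0 + 1 + 2 + 1 + 1 + 2 + 0 + 1 + 2 + 1 + 3 + 1 + 2 + 3 + 0 + 1 + 1 + 2 + 2 + 1 = 31
distinct = 300 − 31 = 269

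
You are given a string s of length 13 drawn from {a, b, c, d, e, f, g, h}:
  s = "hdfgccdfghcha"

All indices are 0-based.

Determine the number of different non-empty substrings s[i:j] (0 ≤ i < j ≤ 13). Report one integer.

rank→(start, suffix):
  0 → (12, 'a')
  1 → (4, 'ccdfghcha')
  2 → (5, 'cdfghcha')
  3 → (10, 'cha')
  4 → (1, 'dfgccdfghcha')
  5 → (6, 'dfghcha')
  6 → (2, 'fgccdfghcha')
  7 → (7, 'fghcha')
  8 → (3, 'gccdfghcha')
  9 → (8, 'ghcha')
  10 → (11, 'ha')
  11 → (9, 'hcha')
  12 → (0, 'hdfgccdfghcha')

SA = [12, 4, 5, 10, 1, 6, 2, 7, 3, 8, 11, 9, 0]
rank  pair      lcp
   1  s[12:],s[4:]  0  ''
   2  s[4:],s[5:]  1  'c'
   3  s[5:],s[10:]  1  'c'
   4  s[10:],s[1:]  0  ''
   5  s[1:],s[6:]  3  'dfg'
   6  s[6:],s[2:]  0  ''
   7  s[2:],s[7:]  2  'fg'
   8  s[7:],s[3:]  0  ''
   9  s[3:],s[8:]  1  'g'
  10  s[8:],s[11:]  0  ''
  11  s[11:],s[9:]  1  'h'
  12  s[9:],s[0:]  1  'h'

n(n+1)/2 = 13·14/2 = 91
Σ LCP = 0 + 0 + 1 + 1 + 0 + 3 + 0 + 2 + 0 + 1 + 0 + 1 + 1 = 10
distinct = 91 − 10 = 81

81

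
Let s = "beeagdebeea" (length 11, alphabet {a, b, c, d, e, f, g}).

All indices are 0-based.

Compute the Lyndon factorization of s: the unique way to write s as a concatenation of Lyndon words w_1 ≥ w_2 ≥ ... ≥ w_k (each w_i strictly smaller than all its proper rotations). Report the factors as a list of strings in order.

emit factor 1: 'bee' (i=0, period=3)
emit factor 2: 'agdebee' (i=3, period=7)
emit factor 3: 'a' (i=10, period=1)

["bee", "agdebee", "a"]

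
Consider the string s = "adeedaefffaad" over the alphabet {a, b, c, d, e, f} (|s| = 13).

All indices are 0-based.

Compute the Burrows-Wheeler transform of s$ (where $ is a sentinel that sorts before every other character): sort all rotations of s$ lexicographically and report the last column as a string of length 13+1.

dfa$daeaedaffe

rank  rotation        last
    0  $adeedaefffaad  d
    1  aad$adeedaefff  f
    2  ad$adeedaefffa  a
    3  adeedaefffaad$  $
    4  aefffaad$adeed  d
    5  d$adeedaefffaa  a
    6  daefffaad$adee  e
    7  deedaefffaad$a  a
    8  edaefffaad$ade  e
    9  eedaefffaad$ad  d
   10  efffaad$adeeda  a
   11  faad$adeedaeff  f
   12  ffaad$adeedaef  f
   13  fffaad$adeedae  e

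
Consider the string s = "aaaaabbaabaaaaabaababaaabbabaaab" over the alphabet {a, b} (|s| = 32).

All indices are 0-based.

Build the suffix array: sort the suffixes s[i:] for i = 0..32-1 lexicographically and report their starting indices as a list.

[10, 0, 11, 1, 28, 12, 2, 21, 29, 7, 13, 16, 3, 22, 30, 8, 26, 19, 14, 17, 4, 23, 31, 9, 27, 20, 6, 15, 25, 18, 5, 24]

rank | idx | suffix
   0 |  10 | aaaaabaababaaabbabaaab
   1 |   0 | aaaaabbaabaaaaabaababaaabbabaaab
   2 |  11 | aaaabaababaaabbabaaab
   3 |   1 | aaaabbaabaaaaabaababaaabbabaaab
   4 |  28 | aaab
   5 |  12 | aaabaababaaabbabaaab
   6 |   2 | aaabbaabaaaaabaababaaabbabaaab
   7 |  21 | aaabbabaaab
   8 |  29 | aab
   9 |   7 | aabaaaaabaababaaabbabaaab
  10 |  13 | aabaababaaabbabaaab
  11 |  16 | aababaaabbabaaab
  12 |   3 | aabbaabaaaaabaababaaabbabaaab
  13 |  22 | aabbabaaab
  14 |  30 | ab
  15 |   8 | abaaaaabaababaaabbabaaab
  16 |  26 | abaaab
  17 |  19 | abaaabbabaaab
  18 |  14 | abaababaaabbabaaab
  19 |  17 | ababaaabbabaaab
  20 |   4 | abbaabaaaaabaababaaabbabaaab
  21 |  23 | abbabaaab
  22 |  31 | b
  23 |   9 | baaaaabaababaaabbabaaab
  24 |  27 | baaab
  25 |  20 | baaabbabaaab
  26 |   6 | baabaaaaabaababaaabbabaaab
  27 |  15 | baababaaabbabaaab
  28 |  25 | babaaab
  29 |  18 | babaaabbabaaab
  30 |   5 | bbaabaaaaabaababaaabbabaaab
  31 |  24 | bbabaaab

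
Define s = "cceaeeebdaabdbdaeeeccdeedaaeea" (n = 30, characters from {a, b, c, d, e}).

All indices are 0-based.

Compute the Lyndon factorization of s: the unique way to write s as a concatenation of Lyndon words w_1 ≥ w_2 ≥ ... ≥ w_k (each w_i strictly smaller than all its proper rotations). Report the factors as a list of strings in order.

["cce", "aeeebd", "aabdbdaeeeccdeedaaee", "a"]

emit factor 1: 'cce' (i=0, period=3)
emit factor 2: 'aeeebd' (i=3, period=6)
emit factor 3: 'aabdbdaeeeccdeedaaee' (i=9, period=20)
emit factor 4: 'a' (i=29, period=1)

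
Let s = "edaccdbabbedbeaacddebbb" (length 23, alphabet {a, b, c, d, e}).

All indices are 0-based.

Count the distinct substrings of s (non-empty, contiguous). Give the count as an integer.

rank | idx | suffix
   0 |  14 | aacddebbb
   1 |   7 | abbedbeaacddebbb
   2 |   2 | accdbabbedbeaacddebbb
   3 |  15 | acddebbb
   4 |  22 | b
   5 |   6 | babbedbeaacddebbb
   6 |  21 | bb
   7 |  20 | bbb
   8 |   8 | bbedbeaacddebbb
   9 |  12 | beaacddebbb
  10 |   9 | bedbeaacddebbb
  11 |   3 | ccdbabbedbeaacddebbb
  12 |   4 | cdbabbedbeaacddebbb
  13 |  16 | cddebbb
  14 |   1 | daccdbabbedbeaacddebbb
  15 |   5 | dbabbedbeaacddebbb
  16 |  11 | dbeaacddebbb
  17 |  17 | ddebbb
  18 |  18 | debbb
  19 |  13 | eaacddebbb
  20 |  19 | ebbb
  21 |   0 | edaccdbabbedbeaacddebbb
  22 |  10 | edbeaacddebbb

SA = [14, 7, 2, 15, 22, 6, 21, 20, 8, 12, 9, 3, 4, 16, 1, 5, 11, 17, 18, 13, 19, 0, 10]
rank  pair      lcp
   1  s[14:],s[7:]  1  'a'
   2  s[7:],s[2:]  1  'a'
   3  s[2:],s[15:]  2  'ac'
   4  s[15:],s[22:]  0  ''
   5  s[22:],s[6:]  1  'b'
   6  s[6:],s[21:]  1  'b'
   7  s[21:],s[20:]  2  'bb'
   8  s[20:],s[8:]  2  'bb'
   9  s[8:],s[12:]  1  'b'
  10  s[12:],s[9:]  2  'be'
  11  s[9:],s[3:]  0  ''
  12  s[3:],s[4:]  1  'c'
  13  s[4:],s[16:]  2  'cd'
  14  s[16:],s[1:]  0  ''
  15  s[1:],s[5:]  1  'd'
  16  s[5:],s[11:]  2  'db'
  17  s[11:],s[17:]  1  'd'
  18  s[17:],s[18:]  1  'd'
  19  s[18:],s[13:]  0  ''
  20  s[13:],s[19:]  1  'e'
  21  s[19:],s[0:]  1  'e'
  22  s[0:],s[10:]  2  'ed'

n(n+1)/2 = 23·24/2 = 276
Σ LCP = 0 + 1 + 1 + 2 + 0 + 1 + 1 + 2 + 2 + 1 + 2 + 0 + 1 + 2 + 0 + 1 + 2 + 1 + 1 + 0 + 1 + 1 + 2 = 25
distinct = 276 − 25 = 251

251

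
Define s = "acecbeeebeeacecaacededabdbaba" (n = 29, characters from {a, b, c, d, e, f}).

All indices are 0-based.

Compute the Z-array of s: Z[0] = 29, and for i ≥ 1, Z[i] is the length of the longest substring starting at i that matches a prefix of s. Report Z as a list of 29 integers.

Z[0]=29
i=1: i≥r, start 0; Z[1]=0
i=2: i≥r, start 0; Z[2]=0
i=3: i≥r, start 0; Z[3]=0
i=4: i≥r, start 0; Z[4]=0
i=5: i≥r, start 0; Z[5]=0
i=6: i≥r, start 0; Z[6]=0
i=7: i≥r, start 0; Z[7]=0
i=8: i≥r, start 0; Z[8]=0
i=9: i≥r, start 0; Z[9]=0
i=10: i≥r, start 0; Z[10]=0
i=11: i≥r, start 0; Z[11]=4 extend→box=[11,15)
i=12: min(r-i=3, Z[1]=0)=0; Z[12]=0
i=13: min(r-i=2, Z[2]=0)=0; Z[13]=0
i=14: min(r-i=1, Z[3]=0)=0; Z[14]=0
i=15: i≥r, start 0; Z[15]=1 extend→box=[15,16)
i=16: i≥r, start 0; Z[16]=3 extend→box=[16,19)
i=17: min(r-i=2, Z[1]=0)=0; Z[17]=0
i=18: min(r-i=1, Z[2]=0)=0; Z[18]=0
i=19: i≥r, start 0; Z[19]=0
i=20: i≥r, start 0; Z[20]=0
i=21: i≥r, start 0; Z[21]=0
i=22: i≥r, start 0; Z[22]=1 extend→box=[22,23)
i=23: i≥r, start 0; Z[23]=0
i=24: i≥r, start 0; Z[24]=0
i=25: i≥r, start 0; Z[25]=0
i=26: i≥r, start 0; Z[26]=1 extend→box=[26,27)
i=27: i≥r, start 0; Z[27]=0
i=28: i≥r, start 0; Z[28]=1 extend→box=[28,29)

[29, 0, 0, 0, 0, 0, 0, 0, 0, 0, 0, 4, 0, 0, 0, 1, 3, 0, 0, 0, 0, 0, 1, 0, 0, 0, 1, 0, 1]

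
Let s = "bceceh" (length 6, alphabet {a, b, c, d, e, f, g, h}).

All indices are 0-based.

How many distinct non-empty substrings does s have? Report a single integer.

18

rank→(start, suffix):
  0 → (0, 'bceceh')
  1 → (1, 'ceceh')
  2 → (3, 'ceh')
  3 → (2, 'eceh')
  4 → (4, 'eh')
  5 → (5, 'h')

SA = [0, 1, 3, 2, 4, 5]
rank  pair      lcp
   1  s[0:],s[1:]  0  ''
   2  s[1:],s[3:]  2  'ce'
   3  s[3:],s[2:]  0  ''
   4  s[2:],s[4:]  1  'e'
   5  s[4:],s[5:]  0  ''

n(n+1)/2 = 6·7/2 = 21
Σ LCP = 0 + 0 + 2 + 0 + 1 + 0 = 3
distinct = 21 − 3 = 18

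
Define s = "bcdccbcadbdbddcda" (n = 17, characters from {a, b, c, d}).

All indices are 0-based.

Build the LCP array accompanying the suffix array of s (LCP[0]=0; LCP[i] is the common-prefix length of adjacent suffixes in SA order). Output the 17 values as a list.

[0, 1, 0, 2, 1, 2, 0, 1, 1, 1, 2, 0, 1, 3, 1, 2, 1]

rank→(start, suffix):
  0 → (16, 'a')
  1 → (7, 'adbdbddcda')
  2 → (5, 'bcadbdbddcda')
  3 → (0, 'bcdccbcadbdbddcda')
  4 → (9, 'bdbddcda')
  5 → (11, 'bddcda')
  6 → (6, 'cadbdbddcda')
  7 → (4, 'cbcadbdbddcda')
  8 → (3, 'ccbcadbdbddcda')
  9 → (14, 'cda')
  10 → (1, 'cdccbcadbdbddcda')
  11 → (15, 'da')
  12 → (8, 'dbdbddcda')
  13 → (10, 'dbddcda')
  14 → (2, 'dccbcadbdbddcda')
  15 → (13, 'dcda')
  16 → (12, 'ddcda')

SA = [16, 7, 5, 0, 9, 11, 6, 4, 3, 14, 1, 15, 8, 10, 2, 13, 12]
i: (SA[i-1],SA[i]) lcp shared
  1: (16,7) 1 'a'
  2: (7,5) 0 ''
  3: (5,0) 2 'bc'
  4: (0,9) 1 'b'
  5: (9,11) 2 'bd'
  6: (11,6) 0 ''
  7: (6,4) 1 'c'
  8: (4,3) 1 'c'
  9: (3,14) 1 'c'
  10: (14,1) 2 'cd'
  11: (1,15) 0 ''
  12: (15,8) 1 'd'
  13: (8,10) 3 'dbd'
  14: (10,2) 1 'd'
  15: (2,13) 2 'dc'
  16: (13,12) 1 'd'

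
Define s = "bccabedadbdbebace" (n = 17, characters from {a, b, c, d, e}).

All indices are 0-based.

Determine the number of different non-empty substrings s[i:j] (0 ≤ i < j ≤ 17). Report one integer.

139

rank→(start, suffix):
  0 → (3, 'abedadbdbebace')
  1 → (14, 'ace')
  2 → (7, 'adbdbebace')
  3 → (13, 'bace')
  4 → (0, 'bccabedadbdbebace')
  5 → (9, 'bdbebace')
  6 → (11, 'bebace')
  7 → (4, 'bedadbdbebace')
  8 → (2, 'cabedadbdbebace')
  9 → (1, 'ccabedadbdbebace')
  10 → (15, 'ce')
  11 → (6, 'dadbdbebace')
  12 → (8, 'dbdbebace')
  13 → (10, 'dbebace')
  14 → (16, 'e')
  15 → (12, 'ebace')
  16 → (5, 'edadbdbebace')

SA = [3, 14, 7, 13, 0, 9, 11, 4, 2, 1, 15, 6, 8, 10, 16, 12, 5]
[i] adj suffixes → lcp
  [1] 3/14 → 1 ('a')
  [2] 14/7 → 1 ('a')
  [3] 7/13 → 0 ('')
  [4] 13/0 → 1 ('b')
  [5] 0/9 → 1 ('b')
  [6] 9/11 → 1 ('b')
  [7] 11/4 → 2 ('be')
  [8] 4/2 → 0 ('')
  [9] 2/1 → 1 ('c')
  [10] 1/15 → 1 ('c')
  [11] 15/6 → 0 ('')
  [12] 6/8 → 1 ('d')
  [13] 8/10 → 2 ('db')
  [14] 10/16 → 0 ('')
  [15] 16/12 → 1 ('e')
  [16] 12/5 → 1 ('e')

n(n+1)/2 = 17·18/2 = 153
Σ LCP = 0 + 1 + 1 + 0 + 1 + 1 + 1 + 2 + 0 + 1 + 1 + 0 + 1 + 2 + 0 + 1 + 1 = 14
distinct = 153 − 14 = 139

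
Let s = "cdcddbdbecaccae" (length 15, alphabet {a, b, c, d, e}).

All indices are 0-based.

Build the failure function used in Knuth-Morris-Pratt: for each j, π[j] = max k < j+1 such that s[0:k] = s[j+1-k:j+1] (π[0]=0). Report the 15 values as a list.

π[0] = 0
j=1 s[j]='d': π[1]=0 (border '')
j=2 s[j]='c': π[2]=1 (border 'c')
j=3 s[j]='d': π[3]=2 (border 'cd')
j=4 s[j]='d': k: 2→0; π[4]=0 (border '')
j=5 s[j]='b': π[5]=0 (border '')
j=6 s[j]='d': π[6]=0 (border '')
j=7 s[j]='b': π[7]=0 (border '')
j=8 s[j]='e': π[8]=0 (border '')
j=9 s[j]='c': π[9]=1 (border 'c')
j=10 s[j]='a': k: 1→0; π[10]=0 (border '')
j=11 s[j]='c': π[11]=1 (border 'c')
j=12 s[j]='c': k: 1→0; π[12]=1 (border 'c')
j=13 s[j]='a': k: 1→0; π[13]=0 (border '')
j=14 s[j]='e': π[14]=0 (border '')

[0, 0, 1, 2, 0, 0, 0, 0, 0, 1, 0, 1, 1, 0, 0]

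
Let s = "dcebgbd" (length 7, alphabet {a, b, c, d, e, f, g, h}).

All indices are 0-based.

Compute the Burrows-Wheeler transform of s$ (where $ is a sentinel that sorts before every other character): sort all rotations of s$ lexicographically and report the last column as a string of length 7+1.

rank  rotation  last
    0  $dcebgbd  d
    1  bd$dcebg  g
    2  bgbd$dce  e
    3  cebgbd$d  d
    4  d$dcebgb  b
    5  dcebgbd$  $
    6  ebgbd$dc  c
    7  gbd$dceb  b

dgedb$cb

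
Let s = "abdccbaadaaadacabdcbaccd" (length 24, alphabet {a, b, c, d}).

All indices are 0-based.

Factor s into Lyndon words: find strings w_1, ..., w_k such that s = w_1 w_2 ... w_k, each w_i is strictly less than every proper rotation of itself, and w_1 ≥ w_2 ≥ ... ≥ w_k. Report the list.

["abdccb", "aad", "aaadacabdcbaccd"]

emit factor 1: 'abdccb' (i=0, period=6)
emit factor 2: 'aad' (i=6, period=3)
emit factor 3: 'aaadacabdcbaccd' (i=9, period=15)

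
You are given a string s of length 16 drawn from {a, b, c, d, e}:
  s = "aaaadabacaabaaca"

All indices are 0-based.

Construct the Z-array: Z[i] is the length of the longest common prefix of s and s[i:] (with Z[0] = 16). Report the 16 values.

Z[0]=16
i=1: i≥r, start 0; Z[1]=3 extend→box=[1,4)
i=2: min(r-i=2, Z[1]=3)=2; Z[2]=2
i=3: min(r-i=1, Z[2]=2)=1; Z[3]=1
i=4: i≥r, start 0; Z[4]=0
i=5: i≥r, start 0; Z[5]=1 extend→box=[5,6)
i=6: i≥r, start 0; Z[6]=0
i=7: i≥r, start 0; Z[7]=1 extend→box=[7,8)
i=8: i≥r, start 0; Z[8]=0
i=9: i≥r, start 0; Z[9]=2 extend→box=[9,11)
i=10: min(r-i=1, Z[1]=3)=1; Z[10]=1
i=11: i≥r, start 0; Z[11]=0
i=12: i≥r, start 0; Z[12]=2 extend→box=[12,14)
i=13: min(r-i=1, Z[1]=3)=1; Z[13]=1
i=14: i≥r, start 0; Z[14]=0
i=15: i≥r, start 0; Z[15]=1 extend→box=[15,16)

[16, 3, 2, 1, 0, 1, 0, 1, 0, 2, 1, 0, 2, 1, 0, 1]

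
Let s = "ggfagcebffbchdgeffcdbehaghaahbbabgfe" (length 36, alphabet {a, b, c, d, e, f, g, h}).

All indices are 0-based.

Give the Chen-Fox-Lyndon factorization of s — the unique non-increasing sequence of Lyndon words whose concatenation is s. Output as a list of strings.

["g", "g", "f", "agcebffbchdgeffcdbehagh", "aahbbabgfe"]

emit factor 1: 'g' (i=0, period=1)
emit factor 2: 'g' (i=1, period=1)
emit factor 3: 'f' (i=2, period=1)
emit factor 4: 'agcebffbchdgeffcdbehagh' (i=3, period=23)
emit factor 5: 'aahbbabgfe' (i=26, period=10)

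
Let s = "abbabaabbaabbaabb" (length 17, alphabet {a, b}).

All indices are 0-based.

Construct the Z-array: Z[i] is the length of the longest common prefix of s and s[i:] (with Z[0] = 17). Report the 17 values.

Z[0]=17
i=1: i≥r, start 0; Z[1]=0
i=2: i≥r, start 0; Z[2]=0
i=3: i≥r, start 0; Z[3]=2 scan→box=[3,5)
i=4: min(r-i=1, Z[1]=0)=0; Z[4]=0
i=5: i≥r, start 0; Z[5]=1 scan→box=[5,6)
i=6: i≥r, start 0; Z[6]=4 scan→box=[6,10)
i=7: min(r-i=3, Z[1]=0)=0; Z[7]=0
i=8: min(r-i=2, Z[2]=0)=0; Z[8]=0
i=9: min(r-i=1, Z[3]=2)=1; Z[9]=1
i=10: i≥r, start 0; Z[10]=4 scan→box=[10,14)
i=11: min(r-i=3, Z[1]=0)=0; Z[11]=0
i=12: min(r-i=2, Z[2]=0)=0; Z[12]=0
i=13: min(r-i=1, Z[3]=2)=1; Z[13]=1
i=14: i≥r, start 0; Z[14]=3 scan→box=[14,17)
i=15: min(r-i=2, Z[1]=0)=0; Z[15]=0
i=16: min(r-i=1, Z[2]=0)=0; Z[16]=0

[17, 0, 0, 2, 0, 1, 4, 0, 0, 1, 4, 0, 0, 1, 3, 0, 0]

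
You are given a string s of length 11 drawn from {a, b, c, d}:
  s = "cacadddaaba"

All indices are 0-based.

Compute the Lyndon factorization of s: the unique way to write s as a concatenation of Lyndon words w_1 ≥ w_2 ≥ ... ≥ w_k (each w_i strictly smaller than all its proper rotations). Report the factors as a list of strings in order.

["c", "acaddd", "aab", "a"]

emit factor 1: 'c' (i=0, period=1)
emit factor 2: 'acaddd' (i=1, period=6)
emit factor 3: 'aab' (i=7, period=3)
emit factor 4: 'a' (i=10, period=1)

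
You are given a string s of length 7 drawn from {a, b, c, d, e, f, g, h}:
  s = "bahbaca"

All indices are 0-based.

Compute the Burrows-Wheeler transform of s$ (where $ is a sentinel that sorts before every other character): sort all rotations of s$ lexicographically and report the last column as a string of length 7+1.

rank  rotation  last
    0  $bahbaca  a
    1  a$bahbac  c
    2  aca$bahb  b
    3  ahbaca$b  b
    4  baca$bah  h
    5  bahbaca$  $
    6  ca$bahba  a
    7  hbaca$ba  a

acbbh$aa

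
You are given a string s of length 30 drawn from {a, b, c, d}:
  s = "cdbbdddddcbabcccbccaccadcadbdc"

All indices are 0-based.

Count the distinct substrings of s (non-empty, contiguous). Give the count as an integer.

418

rank | idx | suffix
   0 |  11 | abcccbccaccadcadbdc
   1 |  19 | accadcadbdc
   2 |  25 | adbdc
   3 |  22 | adcadbdc
   4 |  10 | babcccbccaccadcadbdc
   5 |   2 | bbdddddcbabcccbccaccadcadbdc
   6 |  16 | bccaccadcadbdc
   7 |  12 | bcccbccaccadcadbdc
   8 |  27 | bdc
   9 |   3 | bdddddcbabcccbccaccadcadbdc
  10 |  29 | c
  11 |  18 | caccadcadbdc
  12 |  24 | cadbdc
  13 |  21 | cadcadbdc
  14 |   9 | cbabcccbccaccadcadbdc
  15 |  15 | cbccaccadcadbdc
  16 |  17 | ccaccadcadbdc
  17 |  20 | ccadcadbdc
  18 |  14 | ccbccaccadcadbdc
  19 |  13 | cccbccaccadcadbdc
  20 |   0 | cdbbdddddcbabcccbccaccadcadbdc
  21 |   1 | dbbdddddcbabcccbccaccadcadbdc
  22 |  26 | dbdc
  23 |  28 | dc
  24 |  23 | dcadbdc
  25 |   8 | dcbabcccbccaccadcadbdc
  26 |   7 | ddcbabcccbccaccadcadbdc
  27 |   6 | dddcbabcccbccaccadcadbdc
  28 |   5 | ddddcbabcccbccaccadcadbdc
  29 |   4 | dddddcbabcccbccaccadcadbdc

SA = [11, 19, 25, 22, 10, 2, 16, 12, 27, 3, 29, 18, 24, 21, 9, 15, 17, 20, 14, 13, 0, 1, 26, 28, 23, 8, 7, 6, 5, 4]
[i] adj suffixes → lcp
  [1] 11/19 → 1 ('a')
  [2] 19/25 → 1 ('a')
  [3] 25/22 → 2 ('ad')
  [4] 22/10 → 0 ('')
  [5] 10/2 → 1 ('b')
  [6] 2/16 → 1 ('b')
  [7] 16/12 → 3 ('bcc')
  [8] 12/27 → 1 ('b')
  [9] 27/3 → 2 ('bd')
  [10] 3/29 → 0 ('')
  [11] 29/18 → 1 ('c')
  [12] 18/24 → 2 ('ca')
  [13] 24/21 → 3 ('cad')
  [14] 21/9 → 1 ('c')
  [15] 9/15 → 2 ('cb')
  [16] 15/17 → 1 ('c')
  [17] 17/20 → 3 ('cca')
  [18] 20/14 → 2 ('cc')
  [19] 14/13 → 2 ('cc')
  [20] 13/0 → 1 ('c')
  [21] 0/1 → 0 ('')
  [22] 1/26 → 2 ('db')
  [23] 26/28 → 1 ('d')
  [24] 28/23 → 2 ('dc')
  [25] 23/8 → 2 ('dc')
  [26] 8/7 → 1 ('d')
  [27] 7/6 → 2 ('dd')
  [28] 6/5 → 3 ('ddd')
  [29] 5/4 → 4 ('dddd')

n(n+1)/2 = 30·31/2 = 465
Σ LCP = 0 + 1 + 1 + 2 + 0 + 1 + 1 + 3 + 1 + 2 + 0 + 1 + 2 + 3 + 1 + 2 + 1 + 3 + 2 + 2 + 1 + 0 + 2 + 1 + 2 + 2 + 1 + 2 + 3 + 4 = 47
distinct = 465 − 47 = 418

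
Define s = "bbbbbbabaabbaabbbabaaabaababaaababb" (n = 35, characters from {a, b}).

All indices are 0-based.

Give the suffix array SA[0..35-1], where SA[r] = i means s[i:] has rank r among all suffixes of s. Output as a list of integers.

[19, 28, 20, 23, 29, 8, 12, 17, 26, 21, 6, 24, 30, 32, 9, 13, 34, 18, 27, 22, 7, 11, 16, 25, 5, 31, 33, 10, 15, 4, 14, 3, 2, 1, 0]

rank | idx | suffix
   0 |  19 | aaabaababaaababb
   1 |  28 | aaababb
   2 |  20 | aabaababaaababb
   3 |  23 | aababaaababb
   4 |  29 | aababb
   5 |   8 | aabbaabbbabaaabaababaaababb
   6 |  12 | aabbbabaaabaababaaababb
   7 |  17 | abaaabaababaaababb
   8 |  26 | abaaababb
   9 |  21 | abaababaaababb
  10 |   6 | abaabbaabbbabaaabaababaaababb
  11 |  24 | ababaaababb
  12 |  30 | ababb
  13 |  32 | abb
  14 |   9 | abbaabbbabaaabaababaaababb
  15 |  13 | abbbabaaabaababaaababb
  16 |  34 | b
  17 |  18 | baaabaababaaababb
  18 |  27 | baaababb
  19 |  22 | baababaaababb
  20 |   7 | baabbaabbbabaaabaababaaababb
  21 |  11 | baabbbabaaabaababaaababb
  22 |  16 | babaaabaababaaababb
  23 |  25 | babaaababb
  24 |   5 | babaabbaabbbabaaabaababaaababb
  25 |  31 | babb
  26 |  33 | bb
  27 |  10 | bbaabbbabaaabaababaaababb
  28 |  15 | bbabaaabaababaaababb
  29 |   4 | bbabaabbaabbbabaaabaababaaababb
  30 |  14 | bbbabaaabaababaaababb
  31 |   3 | bbbabaabbaabbbabaaabaababaaababb
  32 |   2 | bbbbabaabbaabbbabaaabaababaaababb
  33 |   1 | bbbbbabaabbaabbbabaaabaababaaababb
  34 |   0 | bbbbbbabaabbaabbbabaaabaababaaababb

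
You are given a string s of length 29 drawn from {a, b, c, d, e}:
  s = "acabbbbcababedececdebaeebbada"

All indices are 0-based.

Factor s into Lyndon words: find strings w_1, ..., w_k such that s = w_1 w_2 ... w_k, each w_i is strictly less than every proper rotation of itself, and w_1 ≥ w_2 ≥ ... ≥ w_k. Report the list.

emit factor 1: 'ac' (i=0, period=2)
emit factor 2: 'abbbbc' (i=2, period=6)
emit factor 3: 'ababedececdebaeebbad' (i=8, period=20)
emit factor 4: 'a' (i=28, period=1)

["ac", "abbbbc", "ababedececdebaeebbad", "a"]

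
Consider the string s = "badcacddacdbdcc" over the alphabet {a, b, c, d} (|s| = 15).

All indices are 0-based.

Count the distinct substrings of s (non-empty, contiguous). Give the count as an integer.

sorted suffixes:
  #0 SA[0]=8  'acdbdcc'
  #1 SA[1]=4  'acddacdbdcc'
  #2 SA[2]=1  'adcacddacdbdcc'
  #3 SA[3]=0  'badcacddacdbdcc'
  #4 SA[4]=11  'bdcc'
  #5 SA[5]=14  'c'
  #6 SA[6]=3  'cacddacdbdcc'
  #7 SA[7]=13  'cc'
  #8 SA[8]=9  'cdbdcc'
  #9 SA[9]=5  'cddacdbdcc'
  #10 SA[10]=7  'dacdbdcc'
  #11 SA[11]=10  'dbdcc'
  #12 SA[12]=2  'dcacddacdbdcc'
  #13 SA[13]=12  'dcc'
  #14 SA[14]=6  'ddacdbdcc'

SA = [8, 4, 1, 0, 11, 14, 3, 13, 9, 5, 7, 10, 2, 12, 6]
[i] adj suffixes → lcp
  [1] 8/4 → 3 ('acd')
  [2] 4/1 → 1 ('a')
  [3] 1/0 → 0 ('')
  [4] 0/11 → 1 ('b')
  [5] 11/14 → 0 ('')
  [6] 14/3 → 1 ('c')
  [7] 3/13 → 1 ('c')
  [8] 13/9 → 1 ('c')
  [9] 9/5 → 2 ('cd')
  [10] 5/7 → 0 ('')
  [11] 7/10 → 1 ('d')
  [12] 10/2 → 1 ('d')
  [13] 2/12 → 2 ('dc')
  [14] 12/6 → 1 ('d')

n(n+1)/2 = 15·16/2 = 120
Σ LCP = 0 + 3 + 1 + 0 + 1 + 0 + 1 + 1 + 1 + 2 + 0 + 1 + 1 + 2 + 1 = 15
distinct = 120 − 15 = 105

105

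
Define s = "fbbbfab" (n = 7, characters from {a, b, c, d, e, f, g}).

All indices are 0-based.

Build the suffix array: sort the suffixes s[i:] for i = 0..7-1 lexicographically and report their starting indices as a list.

[5, 6, 1, 2, 3, 4, 0]

rank | idx | suffix
   0 |   5 | ab
   1 |   6 | b
   2 |   1 | bbbfab
   3 |   2 | bbfab
   4 |   3 | bfab
   5 |   4 | fab
   6 |   0 | fbbbfab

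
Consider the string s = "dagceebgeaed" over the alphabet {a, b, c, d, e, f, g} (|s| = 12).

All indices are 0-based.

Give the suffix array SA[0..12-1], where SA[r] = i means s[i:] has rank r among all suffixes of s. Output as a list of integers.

sorted suffixes:
  #0 SA[0]=9  'aed'
  #1 SA[1]=1  'agceebgeaed'
  #2 SA[2]=6  'bgeaed'
  #3 SA[3]=3  'ceebgeaed'
  #4 SA[4]=11  'd'
  #5 SA[5]=0  'dagceebgeaed'
  #6 SA[6]=8  'eaed'
  #7 SA[7]=5  'ebgeaed'
  #8 SA[8]=10  'ed'
  #9 SA[9]=4  'eebgeaed'
  #10 SA[10]=2  'gceebgeaed'
  #11 SA[11]=7  'geaed'

[9, 1, 6, 3, 11, 0, 8, 5, 10, 4, 2, 7]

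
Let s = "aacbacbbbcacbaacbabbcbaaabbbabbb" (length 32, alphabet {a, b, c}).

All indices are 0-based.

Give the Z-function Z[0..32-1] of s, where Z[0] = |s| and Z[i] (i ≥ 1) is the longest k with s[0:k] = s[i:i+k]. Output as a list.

Z[0]=32
i=1: fresh scan; Z[1]=1 grow→box=[1,2)
i=2: fresh scan; Z[2]=0
i=3: fresh scan; Z[3]=0
i=4: fresh scan; Z[4]=1 grow→box=[4,5)
i=5: fresh scan; Z[5]=0
i=6: fresh scan; Z[6]=0
i=7: fresh scan; Z[7]=0
i=8: fresh scan; Z[8]=0
i=9: fresh scan; Z[9]=0
i=10: fresh scan; Z[10]=1 grow→box=[10,11)
i=11: fresh scan; Z[11]=0
i=12: fresh scan; Z[12]=0
i=13: fresh scan; Z[13]=5 grow→box=[13,18)
i=14: min(r-i=4, Z[1]=1)=1; Z[14]=1
i=15: min(r-i=3, Z[2]=0)=0; Z[15]=0
i=16: min(r-i=2, Z[3]=0)=0; Z[16]=0
i=17: min(r-i=1, Z[4]=1)=1; Z[17]=1
i=18: fresh scan; Z[18]=0
i=19: fresh scan; Z[19]=0
i=20: fresh scan; Z[20]=0
i=21: fresh scan; Z[21]=0
i=22: fresh scan; Z[22]=2 grow→box=[22,24)
i=23: min(r-i=1, Z[1]=1)=1; Z[23]=2 grow→box=[23,25)
i=24: min(r-i=1, Z[1]=1)=1; Z[24]=1
i=25: fresh scan; Z[25]=0
i=26: fresh scan; Z[26]=0
i=27: fresh scan; Z[27]=0
i=28: fresh scan; Z[28]=1 grow→box=[28,29)
i=29: fresh scan; Z[29]=0
i=30: fresh scan; Z[30]=0
i=31: fresh scan; Z[31]=0

[32, 1, 0, 0, 1, 0, 0, 0, 0, 0, 1, 0, 0, 5, 1, 0, 0, 1, 0, 0, 0, 0, 2, 2, 1, 0, 0, 0, 1, 0, 0, 0]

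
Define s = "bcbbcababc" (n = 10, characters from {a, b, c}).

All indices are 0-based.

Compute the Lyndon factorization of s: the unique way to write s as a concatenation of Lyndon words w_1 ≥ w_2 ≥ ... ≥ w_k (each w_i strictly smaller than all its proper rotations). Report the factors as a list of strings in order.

["bc", "bbc", "ababc"]

emit factor 1: 'bc' (i=0, period=2)
emit factor 2: 'bbc' (i=2, period=3)
emit factor 3: 'ababc' (i=5, period=5)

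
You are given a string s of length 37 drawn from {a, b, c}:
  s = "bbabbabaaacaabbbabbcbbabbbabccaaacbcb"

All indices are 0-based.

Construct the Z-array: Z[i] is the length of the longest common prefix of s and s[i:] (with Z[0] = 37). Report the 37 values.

Z[0]=37
i=1: fresh scan; Z[1]=1 extend→box=[1,2)
i=2: fresh scan; Z[2]=0
i=3: fresh scan; Z[3]=4 extend→box=[3,7)
i=4: min(r-i=3, Z[1]=1)=1; Z[4]=1
i=5: min(r-i=2, Z[2]=0)=0; Z[5]=0
i=6: min(r-i=1, Z[3]=4)=1; Z[6]=1
i=7: fresh scan; Z[7]=0
i=8: fresh scan; Z[8]=0
i=9: fresh scan; Z[9]=0
i=10: fresh scan; Z[10]=0
i=11: fresh scan; Z[11]=0
i=12: fresh scan; Z[12]=0
i=13: fresh scan; Z[13]=2 extend→box=[13,15)
i=14: min(r-i=1, Z[1]=1)=1; Z[14]=5 extend→box=[14,19)
i=15: min(r-i=4, Z[1]=1)=1; Z[15]=1
i=16: min(r-i=3, Z[2]=0)=0; Z[16]=0
i=17: min(r-i=2, Z[3]=4)=2; Z[17]=2
i=18: min(r-i=1, Z[4]=1)=1; Z[18]=1
i=19: fresh scan; Z[19]=0
i=20: fresh scan; Z[20]=5 extend→box=[20,25)
i=21: min(r-i=4, Z[1]=1)=1; Z[21]=1
i=22: min(r-i=3, Z[2]=0)=0; Z[22]=0
i=23: min(r-i=2, Z[3]=4)=2; Z[23]=2
i=24: min(r-i=1, Z[4]=1)=1; Z[24]=4 extend→box=[24,28)
i=25: min(r-i=3, Z[1]=1)=1; Z[25]=1
i=26: min(r-i=2, Z[2]=0)=0; Z[26]=0
i=27: min(r-i=1, Z[3]=4)=1; Z[27]=1
i=28: fresh scan; Z[28]=0
i=29: fresh scan; Z[29]=0
i=30: fresh scan; Z[30]=0
i=31: fresh scan; Z[31]=0
i=32: fresh scan; Z[32]=0
i=33: fresh scan; Z[33]=0
i=34: fresh scan; Z[34]=1 extend→box=[34,35)
i=35: fresh scan; Z[35]=0
i=36: fresh scan; Z[36]=1 extend→box=[36,37)

[37, 1, 0, 4, 1, 0, 1, 0, 0, 0, 0, 0, 0, 2, 5, 1, 0, 2, 1, 0, 5, 1, 0, 2, 4, 1, 0, 1, 0, 0, 0, 0, 0, 0, 1, 0, 1]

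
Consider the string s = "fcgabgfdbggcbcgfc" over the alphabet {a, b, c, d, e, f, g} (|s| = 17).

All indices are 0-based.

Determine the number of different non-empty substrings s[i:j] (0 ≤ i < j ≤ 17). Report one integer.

rank | idx | suffix
   0 |   3 | abgfdbggcbcgfc
   1 |  12 | bcgfc
   2 |   4 | bgfdbggcbcgfc
   3 |   8 | bggcbcgfc
   4 |  16 | c
   5 |  11 | cbcgfc
   6 |   1 | cgabgfdbggcbcgfc
   7 |  13 | cgfc
   8 |   7 | dbggcbcgfc
   9 |  15 | fc
  10 |   0 | fcgabgfdbggcbcgfc
  11 |   6 | fdbggcbcgfc
  12 |   2 | gabgfdbggcbcgfc
  13 |  10 | gcbcgfc
  14 |  14 | gfc
  15 |   5 | gfdbggcbcgfc
  16 |   9 | ggcbcgfc

SA = [3, 12, 4, 8, 16, 11, 1, 13, 7, 15, 0, 6, 2, 10, 14, 5, 9]
i: (SA[i-1],SA[i]) lcp shared
  1: (3,12) 0 ''
  2: (12,4) 1 'b'
  3: (4,8) 2 'bg'
  4: (8,16) 0 ''
  5: (16,11) 1 'c'
  6: (11,1) 1 'c'
  7: (1,13) 2 'cg'
  8: (13,7) 0 ''
  9: (7,15) 0 ''
  10: (15,0) 2 'fc'
  11: (0,6) 1 'f'
  12: (6,2) 0 ''
  13: (2,10) 1 'g'
  14: (10,14) 1 'g'
  15: (14,5) 2 'gf'
  16: (5,9) 1 'g'

n(n+1)/2 = 17·18/2 = 153
Σ LCP = 0 + 0 + 1 + 2 + 0 + 1 + 1 + 2 + 0 + 0 + 2 + 1 + 0 + 1 + 1 + 2 + 1 = 15
distinct = 153 − 15 = 138

138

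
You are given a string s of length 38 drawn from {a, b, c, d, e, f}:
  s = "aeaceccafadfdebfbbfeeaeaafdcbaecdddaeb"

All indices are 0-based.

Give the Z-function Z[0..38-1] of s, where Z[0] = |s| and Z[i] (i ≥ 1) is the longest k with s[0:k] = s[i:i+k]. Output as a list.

Z[0]=38
i=1: i≥r, start 0; Z[1]=0
i=2: i≥r, start 0; Z[2]=1 grow→box=[2,3)
i=3: i≥r, start 0; Z[3]=0
i=4: i≥r, start 0; Z[4]=0
i=5: i≥r, start 0; Z[5]=0
i=6: i≥r, start 0; Z[6]=0
i=7: i≥r, start 0; Z[7]=1 grow→box=[7,8)
i=8: i≥r, start 0; Z[8]=0
i=9: i≥r, start 0; Z[9]=1 grow→box=[9,10)
i=10: i≥r, start 0; Z[10]=0
i=11: i≥r, start 0; Z[11]=0
i=12: i≥r, start 0; Z[12]=0
i=13: i≥r, start 0; Z[13]=0
i=14: i≥r, start 0; Z[14]=0
i=15: i≥r, start 0; Z[15]=0
i=16: i≥r, start 0; Z[16]=0
i=17: i≥r, start 0; Z[17]=0
i=18: i≥r, start 0; Z[18]=0
i=19: i≥r, start 0; Z[19]=0
i=20: i≥r, start 0; Z[20]=0
i=21: i≥r, start 0; Z[21]=3 grow→box=[21,24)
i=22: min(r-i=2, Z[1]=0)=0; Z[22]=0
i=23: min(r-i=1, Z[2]=1)=1; Z[23]=1
i=24: i≥r, start 0; Z[24]=1 grow→box=[24,25)
i=25: i≥r, start 0; Z[25]=0
i=26: i≥r, start 0; Z[26]=0
i=27: i≥r, start 0; Z[27]=0
i=28: i≥r, start 0; Z[28]=0
i=29: i≥r, start 0; Z[29]=2 grow→box=[29,31)
i=30: min(r-i=1, Z[1]=0)=0; Z[30]=0
i=31: i≥r, start 0; Z[31]=0
i=32: i≥r, start 0; Z[32]=0
i=33: i≥r, start 0; Z[33]=0
i=34: i≥r, start 0; Z[34]=0
i=35: i≥r, start 0; Z[35]=2 grow→box=[35,37)
i=36: min(r-i=1, Z[1]=0)=0; Z[36]=0
i=37: i≥r, start 0; Z[37]=0

[38, 0, 1, 0, 0, 0, 0, 1, 0, 1, 0, 0, 0, 0, 0, 0, 0, 0, 0, 0, 0, 3, 0, 1, 1, 0, 0, 0, 0, 2, 0, 0, 0, 0, 0, 2, 0, 0]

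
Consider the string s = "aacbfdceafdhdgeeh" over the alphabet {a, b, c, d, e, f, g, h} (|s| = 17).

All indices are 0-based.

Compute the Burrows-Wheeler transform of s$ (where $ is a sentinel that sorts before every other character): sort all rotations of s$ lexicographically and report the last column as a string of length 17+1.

rank  rotation            last
    0  $aacbfdceafdhdgeeh  h
    1  aacbfdceafdhdgeeh$  $
    2  acbfdceafdhdgeeh$a  a
    3  afdhdgeeh$aacbfdce  e
    4  bfdceafdhdgeeh$aac  c
    5  cbfdceafdhdgeeh$aa  a
    6  ceafdhdgeeh$aacbfd  d
    7  dceafdhdgeeh$aacbf  f
    8  dgeeh$aacbfdceafdh  h
    9  dhdgeeh$aacbfdceaf  f
   10  eafdhdgeeh$aacbfdc  c
   11  eeh$aacbfdceafdhdg  g
   12  eh$aacbfdceafdhdge  e
   13  fdceafdhdgeeh$aacb  b
   14  fdhdgeeh$aacbfdcea  a
   15  geeh$aacbfdceafdhd  d
   16  h$aacbfdceafdhdgee  e
   17  hdgeeh$aacbfdceafd  d

h$aecadfhfcgebaded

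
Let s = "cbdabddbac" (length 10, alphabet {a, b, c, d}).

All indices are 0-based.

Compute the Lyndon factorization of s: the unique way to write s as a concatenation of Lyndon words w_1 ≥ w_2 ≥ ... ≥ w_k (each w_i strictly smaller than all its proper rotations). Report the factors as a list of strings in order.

["c", "bd", "abddbac"]

emit factor 1: 'c' (i=0, period=1)
emit factor 2: 'bd' (i=1, period=2)
emit factor 3: 'abddbac' (i=3, period=7)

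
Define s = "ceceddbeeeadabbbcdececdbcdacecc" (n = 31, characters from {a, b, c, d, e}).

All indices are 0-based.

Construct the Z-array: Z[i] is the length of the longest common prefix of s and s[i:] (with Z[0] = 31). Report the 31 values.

[31, 0, 2, 0, 0, 0, 0, 0, 0, 0, 0, 0, 0, 0, 0, 0, 1, 0, 0, 3, 0, 1, 0, 0, 1, 0, 0, 3, 0, 1, 1]

Z[0]=31
i=1: fresh scan; Z[1]=0
i=2: fresh scan; Z[2]=2 scan→box=[2,4)
i=3: min(r-i=1, Z[1]=0)=0; Z[3]=0
i=4: fresh scan; Z[4]=0
i=5: fresh scan; Z[5]=0
i=6: fresh scan; Z[6]=0
i=7: fresh scan; Z[7]=0
i=8: fresh scan; Z[8]=0
i=9: fresh scan; Z[9]=0
i=10: fresh scan; Z[10]=0
i=11: fresh scan; Z[11]=0
i=12: fresh scan; Z[12]=0
i=13: fresh scan; Z[13]=0
i=14: fresh scan; Z[14]=0
i=15: fresh scan; Z[15]=0
i=16: fresh scan; Z[16]=1 scan→box=[16,17)
i=17: fresh scan; Z[17]=0
i=18: fresh scan; Z[18]=0
i=19: fresh scan; Z[19]=3 scan→box=[19,22)
i=20: min(r-i=2, Z[1]=0)=0; Z[20]=0
i=21: min(r-i=1, Z[2]=2)=1; Z[21]=1
i=22: fresh scan; Z[22]=0
i=23: fresh scan; Z[23]=0
i=24: fresh scan; Z[24]=1 scan→box=[24,25)
i=25: fresh scan; Z[25]=0
i=26: fresh scan; Z[26]=0
i=27: fresh scan; Z[27]=3 scan→box=[27,30)
i=28: min(r-i=2, Z[1]=0)=0; Z[28]=0
i=29: min(r-i=1, Z[2]=2)=1; Z[29]=1
i=30: fresh scan; Z[30]=1 scan→box=[30,31)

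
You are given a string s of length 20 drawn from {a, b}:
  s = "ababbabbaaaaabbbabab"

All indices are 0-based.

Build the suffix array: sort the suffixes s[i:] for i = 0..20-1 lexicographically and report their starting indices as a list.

rank | idx | suffix
   0 |   8 | aaaaabbbabab
   1 |   9 | aaaabbbabab
   2 |  10 | aaabbbabab
   3 |  11 | aabbbabab
   4 |  18 | ab
   5 |  16 | abab
   6 |   0 | ababbabbaaaaabbbabab
   7 |   5 | abbaaaaabbbabab
   8 |   2 | abbabbaaaaabbbabab
   9 |  12 | abbbabab
  10 |  19 | b
  11 |   7 | baaaaabbbabab
  12 |  17 | bab
  13 |  15 | babab
  14 |   4 | babbaaaaabbbabab
  15 |   1 | babbabbaaaaabbbabab
  16 |   6 | bbaaaaabbbabab
  17 |  14 | bbabab
  18 |   3 | bbabbaaaaabbbabab
  19 |  13 | bbbabab

[8, 9, 10, 11, 18, 16, 0, 5, 2, 12, 19, 7, 17, 15, 4, 1, 6, 14, 3, 13]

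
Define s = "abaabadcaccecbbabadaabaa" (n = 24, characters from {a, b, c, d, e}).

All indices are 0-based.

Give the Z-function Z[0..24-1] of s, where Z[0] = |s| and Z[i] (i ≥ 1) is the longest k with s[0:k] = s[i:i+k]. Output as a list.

[24, 0, 1, 3, 0, 1, 0, 0, 1, 0, 0, 0, 0, 0, 0, 3, 0, 1, 0, 1, 4, 0, 1, 1]

Z[0]=24
i=1: fresh scan; Z[1]=0
i=2: fresh scan; Z[2]=1 extend→box=[2,3)
i=3: fresh scan; Z[3]=3 extend→box=[3,6)
i=4: min(r-i=2, Z[1]=0)=0; Z[4]=0
i=5: min(r-i=1, Z[2]=1)=1; Z[5]=1
i=6: fresh scan; Z[6]=0
i=7: fresh scan; Z[7]=0
i=8: fresh scan; Z[8]=1 extend→box=[8,9)
i=9: fresh scan; Z[9]=0
i=10: fresh scan; Z[10]=0
i=11: fresh scan; Z[11]=0
i=12: fresh scan; Z[12]=0
i=13: fresh scan; Z[13]=0
i=14: fresh scan; Z[14]=0
i=15: fresh scan; Z[15]=3 extend→box=[15,18)
i=16: min(r-i=2, Z[1]=0)=0; Z[16]=0
i=17: min(r-i=1, Z[2]=1)=1; Z[17]=1
i=18: fresh scan; Z[18]=0
i=19: fresh scan; Z[19]=1 extend→box=[19,20)
i=20: fresh scan; Z[20]=4 extend→box=[20,24)
i=21: min(r-i=3, Z[1]=0)=0; Z[21]=0
i=22: min(r-i=2, Z[2]=1)=1; Z[22]=1
i=23: min(r-i=1, Z[3]=3)=1; Z[23]=1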